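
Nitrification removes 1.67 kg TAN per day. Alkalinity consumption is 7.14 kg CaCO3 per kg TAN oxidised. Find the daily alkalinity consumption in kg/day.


Alkalinity factor: 7.14 kg CaCO3 consumed per kg TAN nitrified
alk = 1.67 kg TAN * 7.14 = 11.9238 kg CaCO3/day

11.9238 kg CaCO3/day


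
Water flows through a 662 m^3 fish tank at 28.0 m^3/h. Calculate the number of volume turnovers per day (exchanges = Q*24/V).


Daily flow volume = 28.0 m^3/h * 24 h = 672 m^3/day
Exchanges = daily flow / tank volume = 672 / 662 = 1.01511 exchanges/day

1.01511 exchanges/day


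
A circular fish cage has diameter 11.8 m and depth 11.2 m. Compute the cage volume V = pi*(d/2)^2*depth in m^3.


r = d/2 = 11.8/2 = 5.9 m
Base area = pi*r^2 = pi*5.9^2 = 109.35884 m^2
Volume = 109.35884 * 11.2 = 1224.82 m^3

1224.82 m^3


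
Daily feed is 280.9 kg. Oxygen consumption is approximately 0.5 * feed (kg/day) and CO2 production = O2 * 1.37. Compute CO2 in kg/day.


O2 = 280.9 * 0.5 = 140.45
CO2 = 140.45 * 1.37 = 192.4165

192.4165 kg/day


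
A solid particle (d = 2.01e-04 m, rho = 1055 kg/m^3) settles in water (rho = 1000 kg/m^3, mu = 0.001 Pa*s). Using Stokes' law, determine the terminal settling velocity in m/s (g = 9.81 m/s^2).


Density difference: rho_p - rho_f = 1055 - 1000 = 55 kg/m^3
d^2 = (2.01e-04)^2 = 4.0401e-08 m^2
Numerator = (rho_p - rho_f) * g * d^2 = 55 * 9.81 * 4.0401e-08 = 2.179836e-05
Denominator = 18 * mu = 18 * 0.001 = 0.018
v_s = 2.179836e-05 / 0.018 = 0.00121102 m/s
Check: Re = rho_f * v_s * d / mu = 1000 * 0.00121102 * 2.01e-04 / 0.001 = 0.243 < 1, so Stokes' law applies.

0.00121102 m/s


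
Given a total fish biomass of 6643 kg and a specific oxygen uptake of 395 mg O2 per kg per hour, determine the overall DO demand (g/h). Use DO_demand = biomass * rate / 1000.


Total O2 consumption (mg/h) = 6643 kg * 395 mg/(kg*h) = 2623985 mg/h
Convert to g/h: 2623985 / 1000 = 2623.985 g/h

2623.985 g/h


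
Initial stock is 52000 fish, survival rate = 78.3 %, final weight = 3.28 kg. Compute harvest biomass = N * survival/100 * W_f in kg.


Survivors = 52000 * 78.3/100 = 40716 fish
Harvest biomass = survivors * W_f = 40716 * 3.28 = 133548.48 kg

133548.48 kg


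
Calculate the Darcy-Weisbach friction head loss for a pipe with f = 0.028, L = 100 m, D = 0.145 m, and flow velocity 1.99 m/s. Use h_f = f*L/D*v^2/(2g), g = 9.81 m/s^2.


v^2 = 1.99^2 = 3.9601 m^2/s^2
L/D = 100/0.145 = 689.65517
h_f = f*(L/D)*v^2/(2g) = 0.028 * 689.65517 * 3.9601 / 19.62 = 3.8976 m

3.8976 m


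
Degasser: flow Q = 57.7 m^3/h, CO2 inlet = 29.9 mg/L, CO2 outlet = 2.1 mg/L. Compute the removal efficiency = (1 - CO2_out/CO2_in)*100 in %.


CO2_out / CO2_in = 2.1 / 29.9 = 0.070234114
Fraction remaining = 0.070234114
efficiency = (1 - 0.070234114) * 100 = 92.9766 %

92.9766 %


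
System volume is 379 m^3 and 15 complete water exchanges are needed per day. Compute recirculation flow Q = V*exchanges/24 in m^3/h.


Daily recirculation volume = 379 m^3 * 15 = 5685 m^3/day
Flow rate Q = daily volume / 24 h = 5685 / 24 = 236.875 m^3/h

236.875 m^3/h


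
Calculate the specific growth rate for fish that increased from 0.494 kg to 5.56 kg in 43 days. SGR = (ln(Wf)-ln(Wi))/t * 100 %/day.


ln(W_f) = ln(5.56) = 1.7155981
ln(W_i) = ln(0.494) = -0.70521976
ln(W_f) - ln(W_i) = 1.7155981 - -0.70521976 = 2.4208179
SGR = 2.4208179 / 43 * 100 = 5.62981 %/day

5.62981 %/day


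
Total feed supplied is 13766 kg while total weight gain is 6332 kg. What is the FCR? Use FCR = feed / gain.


FCR = feed consumed / weight gained
FCR = 13766 kg / 6332 kg = 2.17404

2.17404


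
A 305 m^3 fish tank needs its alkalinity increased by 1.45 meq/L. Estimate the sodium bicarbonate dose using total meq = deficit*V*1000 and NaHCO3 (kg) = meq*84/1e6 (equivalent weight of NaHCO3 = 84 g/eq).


Tank volume in L = 305 m^3 * 1000 = 305000 L
Total meq required = 1.45 meq/L * 305000 L = 442250 meq
NaHCO3 mass = 442250 meq * 84 mg/meq / 1e6 = 37.149 kg

37.149 kg


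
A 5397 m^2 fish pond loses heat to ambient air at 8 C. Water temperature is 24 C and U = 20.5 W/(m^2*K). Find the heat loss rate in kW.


Temperature difference dT = 24 - 8 = 16 K
Heat loss (W) = U * A * dT = 20.5 * 5397 * 16 = 1770216 W
Convert to kW: 1770216 / 1000 = 1770.216 kW

1770.216 kW


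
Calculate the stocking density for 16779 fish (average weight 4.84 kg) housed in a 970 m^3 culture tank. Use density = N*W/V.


Total biomass = 16779 fish * 4.84 kg = 81210.36 kg
Density = total biomass / volume = 81210.36 / 970 = 83.722 kg/m^3

83.722 kg/m^3


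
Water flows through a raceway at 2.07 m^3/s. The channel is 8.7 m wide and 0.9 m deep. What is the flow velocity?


Cross-sectional area = W * d = 8.7 * 0.9 = 7.83 m^2
Velocity = Q / A = 2.07 / 7.83 = 0.264368 m/s

0.264368 m/s


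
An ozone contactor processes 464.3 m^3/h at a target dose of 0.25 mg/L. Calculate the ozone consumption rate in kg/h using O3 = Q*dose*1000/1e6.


O3 demand (mg/h) = Q * dose * 1000 = 464.3 * 0.25 * 1000 = 116075 mg/h
Convert mg to kg: 116075 / 1e6 = 0.116075 kg/h

0.116075 kg/h


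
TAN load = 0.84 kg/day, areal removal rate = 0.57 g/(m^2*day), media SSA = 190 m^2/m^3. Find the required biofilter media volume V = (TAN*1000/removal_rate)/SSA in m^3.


A = 0.84*1000 / 0.57 = 1473.6842 m^2
V = 1473.6842 / 190 = 7.75623

7.75623 m^3


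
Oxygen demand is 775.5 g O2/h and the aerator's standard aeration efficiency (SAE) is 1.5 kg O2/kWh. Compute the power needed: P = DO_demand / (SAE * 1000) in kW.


SAE in g O2/kWh = 1.5 * 1000 = 1500 g/kWh
P = DO_demand / SAE_g = 775.5 / 1500 = 0.517 kW

0.517 kW


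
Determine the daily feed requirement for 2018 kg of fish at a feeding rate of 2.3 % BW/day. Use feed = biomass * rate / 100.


Feeding rate fraction = 2.3% / 100 = 0.023
Daily feed = 2018 kg * 0.023 = 46.414 kg/day

46.414 kg/day


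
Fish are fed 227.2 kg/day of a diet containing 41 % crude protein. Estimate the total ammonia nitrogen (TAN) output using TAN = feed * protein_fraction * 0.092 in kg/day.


Protein in feed = 227.2 * 41/100 = 93.152 kg/day
TAN = protein * 0.092 = 93.152 * 0.092 = 8.569984 kg/day

8.569984 kg/day


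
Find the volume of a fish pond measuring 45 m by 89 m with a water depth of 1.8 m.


Base area = L * W = 45 * 89 = 4005 m^2
Volume = area * depth = 4005 * 1.8 = 7209 m^3

7209 m^3


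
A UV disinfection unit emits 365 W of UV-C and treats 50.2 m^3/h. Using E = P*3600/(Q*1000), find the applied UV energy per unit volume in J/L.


Energy delivered per hour = 365 W * 3600 s = 1314000 J/h
Volume treated per hour = 50.2 m^3/h * 1000 = 50200 L/h
dose = 1314000 / 50200 = 26.1753 J/L

26.1753 J/L


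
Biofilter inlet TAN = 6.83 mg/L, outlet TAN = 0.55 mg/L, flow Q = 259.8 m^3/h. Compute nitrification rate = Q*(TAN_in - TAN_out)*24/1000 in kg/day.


Concentration drop: TAN_in - TAN_out = 6.83 - 0.55 = 6.28 mg/L
Hourly TAN removed = Q * dTAN = 259.8 m^3/h * 6.28 mg/L = 1631.544 g/h  (m^3/h * mg/L = g/h)
Daily TAN removed = 1631.544 * 24 = 39157.056 g/day
Convert to kg/day: 39157.056 / 1000 = 39.157056 kg/day

39.157056 kg/day


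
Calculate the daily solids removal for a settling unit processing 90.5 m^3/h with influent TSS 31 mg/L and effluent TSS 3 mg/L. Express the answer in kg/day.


Concentration drop: TSS_in - TSS_out = 31 - 3 = 28 mg/L
Hourly solids removed = Q * dTSS = 90.5 m^3/h * 28 mg/L = 2534 g/h  (m^3/h * mg/L = g/h)
Daily solids removed = 2534 * 24 = 60816 g/day
Convert g to kg: 60816 / 1000 = 60.816 kg/day

60.816 kg/day


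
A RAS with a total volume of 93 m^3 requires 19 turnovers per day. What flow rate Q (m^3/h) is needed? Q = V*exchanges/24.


Daily recirculation volume = 93 m^3 * 19 = 1767 m^3/day
Flow rate Q = daily volume / 24 h = 1767 / 24 = 73.625 m^3/h

73.625 m^3/h


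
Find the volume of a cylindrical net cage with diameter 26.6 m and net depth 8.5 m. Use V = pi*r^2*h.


r = d/2 = 26.6/2 = 13.3 m
Base area = pi*r^2 = pi*13.3^2 = 555.71632 m^2
Volume = 555.71632 * 8.5 = 4723.59 m^3

4723.59 m^3


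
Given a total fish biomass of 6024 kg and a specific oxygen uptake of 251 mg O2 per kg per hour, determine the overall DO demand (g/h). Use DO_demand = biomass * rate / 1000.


Total O2 consumption (mg/h) = 6024 kg * 251 mg/(kg*h) = 1512024 mg/h
Convert to g/h: 1512024 / 1000 = 1512.024 g/h

1512.024 g/h


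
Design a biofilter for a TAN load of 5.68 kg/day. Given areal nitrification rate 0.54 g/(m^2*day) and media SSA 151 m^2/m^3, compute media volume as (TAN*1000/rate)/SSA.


A = 5.68*1000 / 0.54 = 10518.519 m^2
V = 10518.519 / 151 = 69.6591

69.6591 m^3


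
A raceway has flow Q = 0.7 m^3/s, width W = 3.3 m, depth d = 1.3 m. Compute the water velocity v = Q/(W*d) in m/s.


Cross-sectional area = W * d = 3.3 * 1.3 = 4.29 m^2
Velocity = Q / A = 0.7 / 4.29 = 0.16317 m/s

0.16317 m/s


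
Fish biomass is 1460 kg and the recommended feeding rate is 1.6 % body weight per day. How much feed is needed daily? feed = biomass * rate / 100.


Feeding rate fraction = 1.6% / 100 = 0.016
Daily feed = 1460 kg * 0.016 = 23.36 kg/day

23.36 kg/day


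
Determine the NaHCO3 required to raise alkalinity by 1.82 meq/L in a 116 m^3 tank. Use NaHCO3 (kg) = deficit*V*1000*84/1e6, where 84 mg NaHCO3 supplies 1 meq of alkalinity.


Tank volume in L = 116 m^3 * 1000 = 116000 L
Total meq required = 1.82 meq/L * 116000 L = 211120 meq
NaHCO3 mass = 211120 meq * 84 mg/meq / 1e6 = 17.7341 kg

17.7341 kg


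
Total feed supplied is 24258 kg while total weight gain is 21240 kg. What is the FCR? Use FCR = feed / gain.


FCR = feed consumed / weight gained
FCR = 24258 kg / 21240 kg = 1.14209

1.14209


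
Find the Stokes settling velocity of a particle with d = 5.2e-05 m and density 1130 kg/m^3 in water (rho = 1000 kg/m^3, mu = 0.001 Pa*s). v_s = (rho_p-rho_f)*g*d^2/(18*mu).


Density difference: rho_p - rho_f = 1130 - 1000 = 130 kg/m^3
d^2 = (5.2e-05)^2 = 2.704e-09 m^2
Numerator = (rho_p - rho_f) * g * d^2 = 130 * 9.81 * 2.704e-09 = 3.4484112e-06
Denominator = 18 * mu = 18 * 0.001 = 0.018
v_s = 3.4484112e-06 / 0.018 = 1.91578e-04 m/s
Check: Re = rho_f * v_s * d / mu = 1000 * 1.91578e-04 * 5.2e-05 / 0.001 = 0.00996 < 1, so Stokes' law applies.

1.91578e-04 m/s


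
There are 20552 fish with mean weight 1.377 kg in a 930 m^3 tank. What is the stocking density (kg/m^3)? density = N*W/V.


Total biomass = 20552 fish * 1.377 kg = 28300.104 kg
Density = total biomass / volume = 28300.104 / 930 = 30.4302 kg/m^3

30.4302 kg/m^3


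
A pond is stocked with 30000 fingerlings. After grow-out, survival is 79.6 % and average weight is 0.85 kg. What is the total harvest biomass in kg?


Survivors = 30000 * 79.6/100 = 23880 fish
Harvest biomass = survivors * W_f = 23880 * 0.85 = 20298 kg

20298 kg


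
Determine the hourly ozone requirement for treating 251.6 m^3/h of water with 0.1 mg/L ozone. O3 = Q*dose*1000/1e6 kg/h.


O3 demand (mg/h) = Q * dose * 1000 = 251.6 * 0.1 * 1000 = 25160 mg/h
Convert mg to kg: 25160 / 1e6 = 0.02516 kg/h

0.02516 kg/h


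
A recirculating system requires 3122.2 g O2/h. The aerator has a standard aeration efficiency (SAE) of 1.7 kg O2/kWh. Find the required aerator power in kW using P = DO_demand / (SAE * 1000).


SAE in g O2/kWh = 1.7 * 1000 = 1700 g/kWh
P = DO_demand / SAE_g = 3122.2 / 1700 = 1.83659 kW

1.83659 kW


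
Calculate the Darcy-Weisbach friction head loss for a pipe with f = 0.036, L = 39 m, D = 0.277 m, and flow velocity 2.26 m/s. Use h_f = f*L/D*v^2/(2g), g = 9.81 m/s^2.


v^2 = 2.26^2 = 5.1076 m^2/s^2
L/D = 39/0.277 = 140.79422
h_f = f*(L/D)*v^2/(2g) = 0.036 * 140.79422 * 5.1076 / 19.62 = 1.31949 m

1.31949 m


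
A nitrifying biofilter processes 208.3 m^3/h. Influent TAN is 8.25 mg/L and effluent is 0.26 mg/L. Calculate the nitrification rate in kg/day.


Concentration drop: TAN_in - TAN_out = 8.25 - 0.26 = 7.99 mg/L
Hourly TAN removed = Q * dTAN = 208.3 m^3/h * 7.99 mg/L = 1664.317 g/h  (m^3/h * mg/L = g/h)
Daily TAN removed = 1664.317 * 24 = 39943.608 g/day
Convert to kg/day: 39943.608 / 1000 = 39.943608 kg/day

39.943608 kg/day


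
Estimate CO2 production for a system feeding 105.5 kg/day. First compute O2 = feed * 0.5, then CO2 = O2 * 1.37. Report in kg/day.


O2 = 105.5 * 0.5 = 52.75
CO2 = 52.75 * 1.37 = 72.2675

72.2675 kg/day


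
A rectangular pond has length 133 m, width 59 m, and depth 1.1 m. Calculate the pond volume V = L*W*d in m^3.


Base area = L * W = 133 * 59 = 7847 m^2
Volume = area * depth = 7847 * 1.1 = 8631.7 m^3

8631.7 m^3


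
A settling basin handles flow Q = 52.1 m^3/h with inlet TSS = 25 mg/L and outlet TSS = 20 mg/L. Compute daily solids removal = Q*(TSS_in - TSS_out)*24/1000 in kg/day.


Concentration drop: TSS_in - TSS_out = 25 - 20 = 5 mg/L
Hourly solids removed = Q * dTSS = 52.1 m^3/h * 5 mg/L = 260.5 g/h  (m^3/h * mg/L = g/h)
Daily solids removed = 260.5 * 24 = 6252 g/day
Convert g to kg: 6252 / 1000 = 6.252 kg/day

6.252 kg/day


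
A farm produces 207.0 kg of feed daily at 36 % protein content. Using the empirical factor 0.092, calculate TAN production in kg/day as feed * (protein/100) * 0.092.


Protein in feed = 207.0 * 36/100 = 74.52 kg/day
TAN = protein * 0.092 = 74.52 * 0.092 = 6.85584 kg/day

6.85584 kg/day


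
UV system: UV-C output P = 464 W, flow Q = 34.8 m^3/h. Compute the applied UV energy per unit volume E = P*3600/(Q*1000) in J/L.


Energy delivered per hour = 464 W * 3600 s = 1670400 J/h
Volume treated per hour = 34.8 m^3/h * 1000 = 34800 L/h
dose = 1670400 / 34800 = 48 J/L

48 J/L


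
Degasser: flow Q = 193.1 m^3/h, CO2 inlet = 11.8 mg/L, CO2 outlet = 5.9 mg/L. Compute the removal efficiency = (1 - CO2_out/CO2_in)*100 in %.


CO2_out / CO2_in = 5.9 / 11.8 = 0.5
Fraction remaining = 0.5
efficiency = (1 - 0.5) * 100 = 50 %

50 %


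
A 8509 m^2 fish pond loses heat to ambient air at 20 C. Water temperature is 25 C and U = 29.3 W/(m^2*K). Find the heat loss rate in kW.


Temperature difference dT = 25 - 20 = 5 K
Heat loss (W) = U * A * dT = 29.3 * 8509 * 5 = 1246568.5 W
Convert to kW: 1246568.5 / 1000 = 1246.5685 kW

1246.5685 kW


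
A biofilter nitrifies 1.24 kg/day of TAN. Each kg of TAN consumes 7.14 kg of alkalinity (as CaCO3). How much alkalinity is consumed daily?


Alkalinity factor: 7.14 kg CaCO3 consumed per kg TAN nitrified
alk = 1.24 kg TAN * 7.14 = 8.8536 kg CaCO3/day

8.8536 kg CaCO3/day


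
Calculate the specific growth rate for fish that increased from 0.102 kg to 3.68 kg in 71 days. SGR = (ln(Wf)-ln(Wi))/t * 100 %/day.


ln(W_f) = ln(3.68) = 1.3029128
ln(W_i) = ln(0.102) = -2.2827825
ln(W_f) - ln(W_i) = 1.3029128 - -2.2827825 = 3.5856953
SGR = 3.5856953 / 71 * 100 = 5.05028 %/day

5.05028 %/day


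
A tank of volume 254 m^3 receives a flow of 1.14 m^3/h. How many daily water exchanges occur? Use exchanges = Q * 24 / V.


Daily flow volume = 1.14 m^3/h * 24 h = 27.36 m^3/day
Exchanges = daily flow / tank volume = 27.36 / 254 = 0.107717 exchanges/day

0.107717 exchanges/day


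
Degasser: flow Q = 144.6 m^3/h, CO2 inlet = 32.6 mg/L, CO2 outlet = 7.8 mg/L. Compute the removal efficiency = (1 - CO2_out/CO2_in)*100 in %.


CO2_out / CO2_in = 7.8 / 32.6 = 0.2392638
Fraction remaining = 0.2392638
efficiency = (1 - 0.2392638) * 100 = 76.0736 %

76.0736 %


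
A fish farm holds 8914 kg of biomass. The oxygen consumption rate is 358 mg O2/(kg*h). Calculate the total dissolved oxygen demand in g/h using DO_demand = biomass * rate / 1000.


Total O2 consumption (mg/h) = 8914 kg * 358 mg/(kg*h) = 3191212 mg/h
Convert to g/h: 3191212 / 1000 = 3191.212 g/h

3191.212 g/h


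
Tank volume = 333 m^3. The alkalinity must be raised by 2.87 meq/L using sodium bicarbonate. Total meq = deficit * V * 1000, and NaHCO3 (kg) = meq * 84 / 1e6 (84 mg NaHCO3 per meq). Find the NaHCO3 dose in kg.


Tank volume in L = 333 m^3 * 1000 = 333000 L
Total meq required = 2.87 meq/L * 333000 L = 955710 meq
NaHCO3 mass = 955710 meq * 84 mg/meq / 1e6 = 80.2796 kg

80.2796 kg


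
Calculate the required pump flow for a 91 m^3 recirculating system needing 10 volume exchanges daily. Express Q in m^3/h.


Daily recirculation volume = 91 m^3 * 10 = 910 m^3/day
Flow rate Q = daily volume / 24 h = 910 / 24 = 37.9167 m^3/h

37.9167 m^3/h


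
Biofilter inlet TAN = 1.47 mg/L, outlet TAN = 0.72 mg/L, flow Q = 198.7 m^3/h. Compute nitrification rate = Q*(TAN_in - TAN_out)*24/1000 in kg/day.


Concentration drop: TAN_in - TAN_out = 1.47 - 0.72 = 0.75 mg/L
Hourly TAN removed = Q * dTAN = 198.7 m^3/h * 0.75 mg/L = 149.025 g/h  (m^3/h * mg/L = g/h)
Daily TAN removed = 149.025 * 24 = 3576.6 g/day
Convert to kg/day: 3576.6 / 1000 = 3.5766 kg/day

3.5766 kg/day


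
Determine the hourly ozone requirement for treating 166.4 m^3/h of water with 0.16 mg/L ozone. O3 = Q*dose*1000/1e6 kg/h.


O3 demand (mg/h) = Q * dose * 1000 = 166.4 * 0.16 * 1000 = 26624 mg/h
Convert mg to kg: 26624 / 1e6 = 0.026624 kg/h

0.026624 kg/h


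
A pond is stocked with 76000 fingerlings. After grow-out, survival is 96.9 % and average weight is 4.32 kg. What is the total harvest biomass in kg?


Survivors = 76000 * 96.9/100 = 73644 fish
Harvest biomass = survivors * W_f = 73644 * 4.32 = 318142.08 kg

318142.08 kg


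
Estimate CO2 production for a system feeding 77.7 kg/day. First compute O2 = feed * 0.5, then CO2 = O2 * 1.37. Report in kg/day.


O2 = 77.7 * 0.5 = 38.85
CO2 = 38.85 * 1.37 = 53.2245

53.2245 kg/day


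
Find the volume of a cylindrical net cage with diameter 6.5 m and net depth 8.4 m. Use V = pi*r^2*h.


r = d/2 = 6.5/2 = 3.25 m
Base area = pi*r^2 = pi*3.25^2 = 33.183072 m^2
Volume = 33.183072 * 8.4 = 278.738 m^3

278.738 m^3


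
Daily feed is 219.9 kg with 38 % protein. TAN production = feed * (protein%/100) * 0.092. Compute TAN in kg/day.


Protein in feed = 219.9 * 38/100 = 83.562 kg/day
TAN = protein * 0.092 = 83.562 * 0.092 = 7.687704 kg/day

7.687704 kg/day


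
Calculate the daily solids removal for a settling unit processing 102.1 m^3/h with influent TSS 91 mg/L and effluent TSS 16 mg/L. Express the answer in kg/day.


Concentration drop: TSS_in - TSS_out = 91 - 16 = 75 mg/L
Hourly solids removed = Q * dTSS = 102.1 m^3/h * 75 mg/L = 7657.5 g/h  (m^3/h * mg/L = g/h)
Daily solids removed = 7657.5 * 24 = 183780 g/day
Convert g to kg: 183780 / 1000 = 183.78 kg/day

183.78 kg/day


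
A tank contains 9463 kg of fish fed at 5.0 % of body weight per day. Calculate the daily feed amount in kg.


Feeding rate fraction = 5.0% / 100 = 0.05
Daily feed = 9463 kg * 0.05 = 473.15 kg/day

473.15 kg/day


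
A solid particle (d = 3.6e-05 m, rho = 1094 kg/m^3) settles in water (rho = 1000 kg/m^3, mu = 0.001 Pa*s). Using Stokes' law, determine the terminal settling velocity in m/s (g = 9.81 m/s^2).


Density difference: rho_p - rho_f = 1094 - 1000 = 94 kg/m^3
d^2 = (3.6e-05)^2 = 1.296e-09 m^2
Numerator = (rho_p - rho_f) * g * d^2 = 94 * 9.81 * 1.296e-09 = 1.1950934e-06
Denominator = 18 * mu = 18 * 0.001 = 0.018
v_s = 1.1950934e-06 / 0.018 = 6.63941e-05 m/s
Check: Re = rho_f * v_s * d / mu = 1000 * 6.63941e-05 * 3.6e-05 / 0.001 = 0.00239 < 1, so Stokes' law applies.

6.63941e-05 m/s


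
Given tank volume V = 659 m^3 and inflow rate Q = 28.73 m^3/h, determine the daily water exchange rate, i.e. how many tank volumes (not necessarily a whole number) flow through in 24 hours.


Daily flow volume = 28.73 m^3/h * 24 h = 689.52 m^3/day
Exchanges = daily flow / tank volume = 689.52 / 659 = 1.04631 exchanges/day

1.04631 exchanges/day


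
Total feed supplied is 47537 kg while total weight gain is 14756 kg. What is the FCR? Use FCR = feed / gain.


FCR = feed consumed / weight gained
FCR = 47537 kg / 14756 kg = 3.22154

3.22154


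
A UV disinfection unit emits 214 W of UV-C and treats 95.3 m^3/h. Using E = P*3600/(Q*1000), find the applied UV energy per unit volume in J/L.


Energy delivered per hour = 214 W * 3600 s = 770400 J/h
Volume treated per hour = 95.3 m^3/h * 1000 = 95300 L/h
dose = 770400 / 95300 = 8.08395 J/L

8.08395 J/L


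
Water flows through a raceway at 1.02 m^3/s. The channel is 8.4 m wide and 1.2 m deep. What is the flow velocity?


Cross-sectional area = W * d = 8.4 * 1.2 = 10.08 m^2
Velocity = Q / A = 1.02 / 10.08 = 0.10119 m/s

0.10119 m/s


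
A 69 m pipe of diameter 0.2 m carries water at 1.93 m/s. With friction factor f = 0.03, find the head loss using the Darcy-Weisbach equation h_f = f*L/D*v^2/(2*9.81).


v^2 = 1.93^2 = 3.7249 m^2/s^2
L/D = 69/0.2 = 345
h_f = f*(L/D)*v^2/(2g) = 0.03 * 345 * 3.7249 / 19.62 = 1.96497 m

1.96497 m


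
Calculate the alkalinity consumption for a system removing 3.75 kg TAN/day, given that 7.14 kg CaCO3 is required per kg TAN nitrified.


Alkalinity factor: 7.14 kg CaCO3 consumed per kg TAN nitrified
alk = 3.75 kg TAN * 7.14 = 26.775 kg CaCO3/day

26.775 kg CaCO3/day


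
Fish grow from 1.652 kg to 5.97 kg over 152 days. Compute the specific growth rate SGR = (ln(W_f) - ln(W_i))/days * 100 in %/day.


ln(W_f) = ln(5.97) = 1.7867469
ln(W_i) = ln(1.652) = 0.50198668
ln(W_f) - ln(W_i) = 1.7867469 - 0.50198668 = 1.2847602
SGR = 1.2847602 / 152 * 100 = 0.845237 %/day

0.845237 %/day


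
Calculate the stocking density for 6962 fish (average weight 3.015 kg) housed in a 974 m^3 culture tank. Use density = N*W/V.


Total biomass = 6962 fish * 3.015 kg = 20990.43 kg
Density = total biomass / volume = 20990.43 / 974 = 21.5507 kg/m^3

21.5507 kg/m^3


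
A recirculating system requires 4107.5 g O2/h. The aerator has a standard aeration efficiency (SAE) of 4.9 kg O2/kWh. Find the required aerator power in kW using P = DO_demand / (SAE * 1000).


SAE in g O2/kWh = 4.9 * 1000 = 4900 g/kWh
P = DO_demand / SAE_g = 4107.5 / 4900 = 0.838265 kW

0.838265 kW


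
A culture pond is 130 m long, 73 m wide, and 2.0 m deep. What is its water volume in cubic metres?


Base area = L * W = 130 * 73 = 9490 m^2
Volume = area * depth = 9490 * 2.0 = 18980 m^3

18980 m^3


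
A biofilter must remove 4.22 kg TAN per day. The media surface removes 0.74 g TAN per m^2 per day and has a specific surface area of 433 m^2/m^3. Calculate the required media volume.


A = 4.22*1000 / 0.74 = 5702.7027 m^2
V = 5702.7027 / 433 = 13.1702

13.1702 m^3


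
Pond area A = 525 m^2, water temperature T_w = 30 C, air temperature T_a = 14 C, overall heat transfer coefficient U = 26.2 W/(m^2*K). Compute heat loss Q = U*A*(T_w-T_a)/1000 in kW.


Temperature difference dT = 30 - 14 = 16 K
Heat loss (W) = U * A * dT = 26.2 * 525 * 16 = 220080 W
Convert to kW: 220080 / 1000 = 220.08 kW

220.08 kW


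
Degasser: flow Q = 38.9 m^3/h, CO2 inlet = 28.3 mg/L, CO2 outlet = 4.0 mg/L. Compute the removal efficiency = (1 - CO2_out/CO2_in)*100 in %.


CO2_out / CO2_in = 4.0 / 28.3 = 0.14134276
Fraction remaining = 0.14134276
efficiency = (1 - 0.14134276) * 100 = 85.8657 %

85.8657 %


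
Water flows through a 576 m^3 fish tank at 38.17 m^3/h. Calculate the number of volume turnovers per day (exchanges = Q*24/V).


Daily flow volume = 38.17 m^3/h * 24 h = 916.08 m^3/day
Exchanges = daily flow / tank volume = 916.08 / 576 = 1.59042 exchanges/day

1.59042 exchanges/day


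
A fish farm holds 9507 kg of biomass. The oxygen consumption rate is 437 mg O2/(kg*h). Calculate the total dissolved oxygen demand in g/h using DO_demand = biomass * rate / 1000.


Total O2 consumption (mg/h) = 9507 kg * 437 mg/(kg*h) = 4154559 mg/h
Convert to g/h: 4154559 / 1000 = 4154.559 g/h

4154.559 g/h


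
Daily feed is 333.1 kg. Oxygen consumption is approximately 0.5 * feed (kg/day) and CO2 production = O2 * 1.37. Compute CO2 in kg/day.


O2 = 333.1 * 0.5 = 166.55
CO2 = 166.55 * 1.37 = 228.1735

228.1735 kg/day


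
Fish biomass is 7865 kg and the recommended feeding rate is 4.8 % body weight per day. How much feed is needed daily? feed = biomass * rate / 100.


Feeding rate fraction = 4.8% / 100 = 0.048
Daily feed = 7865 kg * 0.048 = 377.52 kg/day

377.52 kg/day


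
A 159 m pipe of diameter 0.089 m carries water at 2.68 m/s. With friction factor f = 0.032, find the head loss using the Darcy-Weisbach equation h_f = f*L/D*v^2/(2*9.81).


v^2 = 2.68^2 = 7.1824 m^2/s^2
L/D = 159/0.089 = 1786.5169
h_f = f*(L/D)*v^2/(2g) = 0.032 * 1786.5169 * 7.1824 / 19.62 = 20.928 m

20.928 m


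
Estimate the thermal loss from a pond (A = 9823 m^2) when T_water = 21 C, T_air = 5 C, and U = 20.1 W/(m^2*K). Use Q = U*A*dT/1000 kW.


Temperature difference dT = 21 - 5 = 16 K
Heat loss (W) = U * A * dT = 20.1 * 9823 * 16 = 3159076.8 W
Convert to kW: 3159076.8 / 1000 = 3159.0768 kW

3159.0768 kW


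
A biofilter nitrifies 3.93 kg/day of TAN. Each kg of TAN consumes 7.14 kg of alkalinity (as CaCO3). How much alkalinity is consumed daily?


Alkalinity factor: 7.14 kg CaCO3 consumed per kg TAN nitrified
alk = 3.93 kg TAN * 7.14 = 28.0602 kg CaCO3/day

28.0602 kg CaCO3/day


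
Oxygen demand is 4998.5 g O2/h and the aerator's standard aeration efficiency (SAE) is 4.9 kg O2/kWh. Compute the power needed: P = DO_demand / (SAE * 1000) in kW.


SAE in g O2/kWh = 4.9 * 1000 = 4900 g/kWh
P = DO_demand / SAE_g = 4998.5 / 4900 = 1.0201 kW

1.0201 kW


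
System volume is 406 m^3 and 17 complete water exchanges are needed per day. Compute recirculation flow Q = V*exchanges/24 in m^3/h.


Daily recirculation volume = 406 m^3 * 17 = 6902 m^3/day
Flow rate Q = daily volume / 24 h = 6902 / 24 = 287.583 m^3/h

287.583 m^3/h


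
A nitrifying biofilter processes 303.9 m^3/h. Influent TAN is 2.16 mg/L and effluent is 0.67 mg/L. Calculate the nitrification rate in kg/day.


Concentration drop: TAN_in - TAN_out = 2.16 - 0.67 = 1.49 mg/L
Hourly TAN removed = Q * dTAN = 303.9 m^3/h * 1.49 mg/L = 452.811 g/h  (m^3/h * mg/L = g/h)
Daily TAN removed = 452.811 * 24 = 10867.464 g/day
Convert to kg/day: 10867.464 / 1000 = 10.867464 kg/day

10.867464 kg/day


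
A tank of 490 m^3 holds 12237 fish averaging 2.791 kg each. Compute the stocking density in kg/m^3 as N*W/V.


Total biomass = 12237 fish * 2.791 kg = 34153.467 kg
Density = total biomass / volume = 34153.467 / 490 = 69.701 kg/m^3

69.701 kg/m^3


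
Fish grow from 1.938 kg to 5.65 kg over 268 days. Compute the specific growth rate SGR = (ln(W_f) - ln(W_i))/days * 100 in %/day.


ln(W_f) = ln(5.65) = 1.7316555
ln(W_i) = ln(1.938) = 0.66165651
ln(W_f) - ln(W_i) = 1.7316555 - 0.66165651 = 1.069999
SGR = 1.069999 / 268 * 100 = 0.399253 %/day

0.399253 %/day


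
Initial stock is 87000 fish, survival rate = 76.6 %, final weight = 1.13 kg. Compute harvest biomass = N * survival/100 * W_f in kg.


Survivors = 87000 * 76.6/100 = 66642 fish
Harvest biomass = survivors * W_f = 66642 * 1.13 = 75305.46 kg

75305.46 kg


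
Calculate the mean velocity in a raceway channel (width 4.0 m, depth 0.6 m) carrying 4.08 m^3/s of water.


Cross-sectional area = W * d = 4.0 * 0.6 = 2.4 m^2
Velocity = Q / A = 4.08 / 2.4 = 1.7 m/s

1.7 m/s


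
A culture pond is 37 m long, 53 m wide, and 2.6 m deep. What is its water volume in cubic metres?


Base area = L * W = 37 * 53 = 1961 m^2
Volume = area * depth = 1961 * 2.6 = 5098.6 m^3

5098.6 m^3


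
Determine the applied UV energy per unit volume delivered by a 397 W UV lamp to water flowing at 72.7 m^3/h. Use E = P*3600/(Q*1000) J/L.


Energy delivered per hour = 397 W * 3600 s = 1429200 J/h
Volume treated per hour = 72.7 m^3/h * 1000 = 72700 L/h
dose = 1429200 / 72700 = 19.6589 J/L

19.6589 J/L


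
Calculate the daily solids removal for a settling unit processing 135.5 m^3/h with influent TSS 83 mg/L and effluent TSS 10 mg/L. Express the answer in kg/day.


Concentration drop: TSS_in - TSS_out = 83 - 10 = 73 mg/L
Hourly solids removed = Q * dTSS = 135.5 m^3/h * 73 mg/L = 9891.5 g/h  (m^3/h * mg/L = g/h)
Daily solids removed = 9891.5 * 24 = 237396 g/day
Convert g to kg: 237396 / 1000 = 237.396 kg/day

237.396 kg/day


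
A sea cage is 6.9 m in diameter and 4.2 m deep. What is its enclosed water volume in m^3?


r = d/2 = 6.9/2 = 3.45 m
Base area = pi*r^2 = pi*3.45^2 = 37.392807 m^2
Volume = 37.392807 * 4.2 = 157.05 m^3

157.05 m^3


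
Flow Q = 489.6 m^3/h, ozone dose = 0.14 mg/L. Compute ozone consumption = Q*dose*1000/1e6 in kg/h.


O3 demand (mg/h) = Q * dose * 1000 = 489.6 * 0.14 * 1000 = 68544 mg/h
Convert mg to kg: 68544 / 1e6 = 0.068544 kg/h

0.068544 kg/h


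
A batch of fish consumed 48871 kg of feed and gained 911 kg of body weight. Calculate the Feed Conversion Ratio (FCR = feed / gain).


FCR = feed consumed / weight gained
FCR = 48871 kg / 911 kg = 53.6454

53.6454


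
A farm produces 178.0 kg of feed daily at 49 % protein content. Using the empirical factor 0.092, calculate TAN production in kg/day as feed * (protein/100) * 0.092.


Protein in feed = 178.0 * 49/100 = 87.22 kg/day
TAN = protein * 0.092 = 87.22 * 0.092 = 8.02424 kg/day

8.02424 kg/day


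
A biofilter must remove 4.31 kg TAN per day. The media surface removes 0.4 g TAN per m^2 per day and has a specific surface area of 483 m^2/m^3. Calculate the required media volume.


A = 4.31*1000 / 0.4 = 10775 m^2
V = 10775 / 483 = 22.3085

22.3085 m^3


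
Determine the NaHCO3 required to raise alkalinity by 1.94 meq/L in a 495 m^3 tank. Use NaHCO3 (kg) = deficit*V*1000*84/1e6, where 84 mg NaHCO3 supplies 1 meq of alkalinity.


Tank volume in L = 495 m^3 * 1000 = 495000 L
Total meq required = 1.94 meq/L * 495000 L = 960300 meq
NaHCO3 mass = 960300 meq * 84 mg/meq / 1e6 = 80.6652 kg

80.6652 kg


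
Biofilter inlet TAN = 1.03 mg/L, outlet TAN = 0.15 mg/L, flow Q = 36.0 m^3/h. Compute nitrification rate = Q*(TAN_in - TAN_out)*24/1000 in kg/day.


Concentration drop: TAN_in - TAN_out = 1.03 - 0.15 = 0.88 mg/L
Hourly TAN removed = Q * dTAN = 36.0 m^3/h * 0.88 mg/L = 31.68 g/h  (m^3/h * mg/L = g/h)
Daily TAN removed = 31.68 * 24 = 760.32 g/day
Convert to kg/day: 760.32 / 1000 = 0.76032 kg/day

0.76032 kg/day


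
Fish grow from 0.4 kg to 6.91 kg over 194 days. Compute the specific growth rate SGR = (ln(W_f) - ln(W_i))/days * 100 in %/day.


ln(W_f) = ln(6.91) = 1.9329696
ln(W_i) = ln(0.4) = -0.91629073
ln(W_f) - ln(W_i) = 1.9329696 - -0.91629073 = 2.8492603
SGR = 2.8492603 / 194 * 100 = 1.46869 %/day

1.46869 %/day


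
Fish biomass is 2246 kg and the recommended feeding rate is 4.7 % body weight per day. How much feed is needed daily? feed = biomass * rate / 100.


Feeding rate fraction = 4.7% / 100 = 0.047
Daily feed = 2246 kg * 0.047 = 105.562 kg/day

105.562 kg/day


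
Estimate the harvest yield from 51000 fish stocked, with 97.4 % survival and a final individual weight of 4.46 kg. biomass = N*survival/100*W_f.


Survivors = 51000 * 97.4/100 = 49674 fish
Harvest biomass = survivors * W_f = 49674 * 4.46 = 221546.04 kg

221546.04 kg


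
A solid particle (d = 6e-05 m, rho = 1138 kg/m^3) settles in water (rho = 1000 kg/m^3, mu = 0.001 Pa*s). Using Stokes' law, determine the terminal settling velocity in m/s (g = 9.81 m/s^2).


Density difference: rho_p - rho_f = 1138 - 1000 = 138 kg/m^3
d^2 = (6e-05)^2 = 3.6e-09 m^2
Numerator = (rho_p - rho_f) * g * d^2 = 138 * 9.81 * 3.6e-09 = 4.873608e-06
Denominator = 18 * mu = 18 * 0.001 = 0.018
v_s = 4.873608e-06 / 0.018 = 2.70756e-04 m/s
Check: Re = rho_f * v_s * d / mu = 1000 * 2.70756e-04 * 6e-05 / 0.001 = 0.0162 < 1, so Stokes' law applies.

2.70756e-04 m/s


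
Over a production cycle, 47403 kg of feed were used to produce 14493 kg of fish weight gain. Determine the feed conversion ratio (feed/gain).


FCR = feed consumed / weight gained
FCR = 47403 kg / 14493 kg = 3.27075

3.27075


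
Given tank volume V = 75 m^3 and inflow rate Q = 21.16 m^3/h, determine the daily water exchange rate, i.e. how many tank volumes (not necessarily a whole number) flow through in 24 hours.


Daily flow volume = 21.16 m^3/h * 24 h = 507.84 m^3/day
Exchanges = daily flow / tank volume = 507.84 / 75 = 6.7712 exchanges/day

6.7712 exchanges/day


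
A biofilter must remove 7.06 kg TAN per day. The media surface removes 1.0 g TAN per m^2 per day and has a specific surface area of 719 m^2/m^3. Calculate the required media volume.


A = 7.06*1000 / 1.0 = 7060 m^2
V = 7060 / 719 = 9.81919

9.81919 m^3


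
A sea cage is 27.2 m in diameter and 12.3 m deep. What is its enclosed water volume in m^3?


r = d/2 = 27.2/2 = 13.6 m
Base area = pi*r^2 = pi*13.6^2 = 581.06898 m^2
Volume = 581.06898 * 12.3 = 7147.15 m^3

7147.15 m^3


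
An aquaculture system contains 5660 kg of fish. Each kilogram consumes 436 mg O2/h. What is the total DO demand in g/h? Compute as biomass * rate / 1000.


Total O2 consumption (mg/h) = 5660 kg * 436 mg/(kg*h) = 2467760 mg/h
Convert to g/h: 2467760 / 1000 = 2467.76 g/h

2467.76 g/h


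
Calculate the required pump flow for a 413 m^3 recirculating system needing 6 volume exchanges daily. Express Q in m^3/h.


Daily recirculation volume = 413 m^3 * 6 = 2478 m^3/day
Flow rate Q = daily volume / 24 h = 2478 / 24 = 103.25 m^3/h

103.25 m^3/h


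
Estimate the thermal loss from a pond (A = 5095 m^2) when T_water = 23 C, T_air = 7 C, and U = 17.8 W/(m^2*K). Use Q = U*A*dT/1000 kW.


Temperature difference dT = 23 - 7 = 16 K
Heat loss (W) = U * A * dT = 17.8 * 5095 * 16 = 1451056 W
Convert to kW: 1451056 / 1000 = 1451.056 kW

1451.056 kW


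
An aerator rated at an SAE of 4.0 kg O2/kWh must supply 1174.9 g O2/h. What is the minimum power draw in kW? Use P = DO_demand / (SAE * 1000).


SAE in g O2/kWh = 4.0 * 1000 = 4000 g/kWh
P = DO_demand / SAE_g = 1174.9 / 4000 = 0.293725 kW

0.293725 kW


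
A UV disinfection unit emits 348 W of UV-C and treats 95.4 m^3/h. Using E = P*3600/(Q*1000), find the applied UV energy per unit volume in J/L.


Energy delivered per hour = 348 W * 3600 s = 1252800 J/h
Volume treated per hour = 95.4 m^3/h * 1000 = 95400 L/h
dose = 1252800 / 95400 = 13.1321 J/L

13.1321 J/L


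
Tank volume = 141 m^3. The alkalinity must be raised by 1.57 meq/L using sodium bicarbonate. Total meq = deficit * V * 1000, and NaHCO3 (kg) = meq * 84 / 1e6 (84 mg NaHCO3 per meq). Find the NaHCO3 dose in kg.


Tank volume in L = 141 m^3 * 1000 = 141000 L
Total meq required = 1.57 meq/L * 141000 L = 221370 meq
NaHCO3 mass = 221370 meq * 84 mg/meq / 1e6 = 18.5951 kg

18.5951 kg


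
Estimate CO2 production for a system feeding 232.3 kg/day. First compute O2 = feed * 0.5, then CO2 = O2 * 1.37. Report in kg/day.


O2 = 232.3 * 0.5 = 116.15
CO2 = 116.15 * 1.37 = 159.1255

159.1255 kg/day


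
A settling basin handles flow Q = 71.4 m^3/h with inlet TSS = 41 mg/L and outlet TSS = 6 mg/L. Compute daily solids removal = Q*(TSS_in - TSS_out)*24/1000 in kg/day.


Concentration drop: TSS_in - TSS_out = 41 - 6 = 35 mg/L
Hourly solids removed = Q * dTSS = 71.4 m^3/h * 35 mg/L = 2499 g/h  (m^3/h * mg/L = g/h)
Daily solids removed = 2499 * 24 = 59976 g/day
Convert g to kg: 59976 / 1000 = 59.976 kg/day

59.976 kg/day


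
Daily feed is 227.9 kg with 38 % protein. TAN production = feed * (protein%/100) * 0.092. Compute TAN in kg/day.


Protein in feed = 227.9 * 38/100 = 86.602 kg/day
TAN = protein * 0.092 = 86.602 * 0.092 = 7.967384 kg/day

7.967384 kg/day


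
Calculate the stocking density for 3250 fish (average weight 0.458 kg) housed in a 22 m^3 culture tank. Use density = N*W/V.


Total biomass = 3250 fish * 0.458 kg = 1488.5 kg
Density = total biomass / volume = 1488.5 / 22 = 67.6591 kg/m^3

67.6591 kg/m^3


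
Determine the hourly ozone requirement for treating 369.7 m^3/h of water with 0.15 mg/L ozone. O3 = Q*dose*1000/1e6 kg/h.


O3 demand (mg/h) = Q * dose * 1000 = 369.7 * 0.15 * 1000 = 55455 mg/h
Convert mg to kg: 55455 / 1e6 = 0.055455 kg/h

0.055455 kg/h


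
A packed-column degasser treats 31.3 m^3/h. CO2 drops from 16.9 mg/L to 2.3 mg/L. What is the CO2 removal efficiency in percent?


CO2_out / CO2_in = 2.3 / 16.9 = 0.13609467
Fraction remaining = 0.13609467
efficiency = (1 - 0.13609467) * 100 = 86.3905 %

86.3905 %


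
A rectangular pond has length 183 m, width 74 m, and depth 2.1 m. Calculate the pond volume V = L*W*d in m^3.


Base area = L * W = 183 * 74 = 13542 m^2
Volume = area * depth = 13542 * 2.1 = 28438.2 m^3

28438.2 m^3


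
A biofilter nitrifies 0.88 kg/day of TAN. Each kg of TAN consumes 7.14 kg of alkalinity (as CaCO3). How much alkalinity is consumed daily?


Alkalinity factor: 7.14 kg CaCO3 consumed per kg TAN nitrified
alk = 0.88 kg TAN * 7.14 = 6.2832 kg CaCO3/day

6.2832 kg CaCO3/day


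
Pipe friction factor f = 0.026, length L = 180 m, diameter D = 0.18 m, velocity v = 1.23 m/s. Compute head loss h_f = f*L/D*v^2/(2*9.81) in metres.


v^2 = 1.23^2 = 1.5129 m^2/s^2
L/D = 180/0.18 = 1000
h_f = f*(L/D)*v^2/(2g) = 0.026 * 1000 * 1.5129 / 19.62 = 2.00486 m

2.00486 m


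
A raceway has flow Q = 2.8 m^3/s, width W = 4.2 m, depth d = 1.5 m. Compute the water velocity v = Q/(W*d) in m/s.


Cross-sectional area = W * d = 4.2 * 1.5 = 6.3 m^2
Velocity = Q / A = 2.8 / 6.3 = 0.444444 m/s

0.444444 m/s


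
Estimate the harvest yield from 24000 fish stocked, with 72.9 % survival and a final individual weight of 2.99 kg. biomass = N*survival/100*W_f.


Survivors = 24000 * 72.9/100 = 17496 fish
Harvest biomass = survivors * W_f = 17496 * 2.99 = 52313.04 kg

52313.04 kg


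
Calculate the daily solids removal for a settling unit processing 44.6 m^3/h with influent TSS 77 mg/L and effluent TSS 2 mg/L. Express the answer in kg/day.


Concentration drop: TSS_in - TSS_out = 77 - 2 = 75 mg/L
Hourly solids removed = Q * dTSS = 44.6 m^3/h * 75 mg/L = 3345 g/h  (m^3/h * mg/L = g/h)
Daily solids removed = 3345 * 24 = 80280 g/day
Convert g to kg: 80280 / 1000 = 80.28 kg/day

80.28 kg/day


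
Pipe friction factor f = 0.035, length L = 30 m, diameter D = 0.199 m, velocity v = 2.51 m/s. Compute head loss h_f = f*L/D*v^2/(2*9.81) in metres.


v^2 = 2.51^2 = 6.3001 m^2/s^2
L/D = 30/0.199 = 150.75377
h_f = f*(L/D)*v^2/(2g) = 0.035 * 150.75377 * 6.3001 / 19.62 = 1.69428 m

1.69428 m


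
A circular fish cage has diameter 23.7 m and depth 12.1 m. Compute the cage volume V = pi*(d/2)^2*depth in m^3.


r = d/2 = 23.7/2 = 11.85 m
Base area = pi*r^2 = pi*11.85^2 = 441.15029 m^2
Volume = 441.15029 * 12.1 = 5337.92 m^3

5337.92 m^3


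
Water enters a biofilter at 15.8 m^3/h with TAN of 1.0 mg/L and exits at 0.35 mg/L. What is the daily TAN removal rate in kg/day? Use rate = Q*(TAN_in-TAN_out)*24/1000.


Concentration drop: TAN_in - TAN_out = 1.0 - 0.35 = 0.65 mg/L
Hourly TAN removed = Q * dTAN = 15.8 m^3/h * 0.65 mg/L = 10.27 g/h  (m^3/h * mg/L = g/h)
Daily TAN removed = 10.27 * 24 = 246.48 g/day
Convert to kg/day: 246.48 / 1000 = 0.24648 kg/day

0.24648 kg/day


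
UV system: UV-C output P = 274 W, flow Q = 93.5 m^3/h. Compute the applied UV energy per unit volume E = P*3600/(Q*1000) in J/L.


Energy delivered per hour = 274 W * 3600 s = 986400 J/h
Volume treated per hour = 93.5 m^3/h * 1000 = 93500 L/h
dose = 986400 / 93500 = 10.5497 J/L

10.5497 J/L


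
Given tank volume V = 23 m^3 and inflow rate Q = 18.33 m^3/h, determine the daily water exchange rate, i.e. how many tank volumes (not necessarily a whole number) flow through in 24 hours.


Daily flow volume = 18.33 m^3/h * 24 h = 439.92 m^3/day
Exchanges = daily flow / tank volume = 439.92 / 23 = 19.127 exchanges/day

19.127 exchanges/day


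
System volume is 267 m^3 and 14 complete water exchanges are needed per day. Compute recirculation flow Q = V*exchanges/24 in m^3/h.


Daily recirculation volume = 267 m^3 * 14 = 3738 m^3/day
Flow rate Q = daily volume / 24 h = 3738 / 24 = 155.75 m^3/h

155.75 m^3/h


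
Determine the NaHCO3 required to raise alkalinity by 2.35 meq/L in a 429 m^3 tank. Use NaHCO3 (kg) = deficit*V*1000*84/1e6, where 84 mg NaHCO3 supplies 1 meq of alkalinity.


Tank volume in L = 429 m^3 * 1000 = 429000 L
Total meq required = 2.35 meq/L * 429000 L = 1008150 meq
NaHCO3 mass = 1008150 meq * 84 mg/meq / 1e6 = 84.6846 kg

84.6846 kg
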